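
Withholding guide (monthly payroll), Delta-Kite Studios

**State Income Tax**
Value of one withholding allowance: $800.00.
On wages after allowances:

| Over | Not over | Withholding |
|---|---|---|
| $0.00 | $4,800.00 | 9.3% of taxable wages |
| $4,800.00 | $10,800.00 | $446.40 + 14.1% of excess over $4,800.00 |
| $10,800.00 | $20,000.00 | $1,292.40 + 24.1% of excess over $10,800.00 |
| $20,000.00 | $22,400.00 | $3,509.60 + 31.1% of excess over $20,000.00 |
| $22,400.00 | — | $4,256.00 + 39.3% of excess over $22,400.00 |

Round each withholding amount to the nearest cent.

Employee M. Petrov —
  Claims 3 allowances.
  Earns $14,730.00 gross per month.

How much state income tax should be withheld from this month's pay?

$1,661.13

State Income Tax: taxable = $14,730.00 − 3×$800.00 = $12,330.00
  $1,292.40 + 24.1% × ($12,330.00 − $10,800.00) = $1,292.40 + 24.1% × $1,530.00 = $1,661.13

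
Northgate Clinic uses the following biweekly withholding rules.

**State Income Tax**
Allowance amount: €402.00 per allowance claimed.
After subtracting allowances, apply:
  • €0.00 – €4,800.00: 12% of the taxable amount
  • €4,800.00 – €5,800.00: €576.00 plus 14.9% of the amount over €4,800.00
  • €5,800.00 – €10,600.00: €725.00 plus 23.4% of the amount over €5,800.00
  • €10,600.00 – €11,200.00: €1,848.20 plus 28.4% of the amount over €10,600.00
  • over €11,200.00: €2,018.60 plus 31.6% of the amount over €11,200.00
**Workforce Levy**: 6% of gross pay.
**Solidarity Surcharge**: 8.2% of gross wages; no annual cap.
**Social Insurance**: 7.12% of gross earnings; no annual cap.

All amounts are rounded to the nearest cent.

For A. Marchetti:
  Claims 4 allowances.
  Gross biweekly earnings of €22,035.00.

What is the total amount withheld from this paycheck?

€9,632.19

State Income Tax: taxable = €22,035.00 − 4×€402.00 = €20,427.00
  €2,018.60 + 31.6% × (€20,427.00 − €11,200.00) = €2,018.60 + 31.6% × €9,227.00 = €4,934.33
Workforce Levy: 6% × €22,035.00 = €1,322.10
Solidarity Surcharge: 8.2% × €22,035.00 = €1,806.87
Social Insurance: 7.12% × €22,035.00 = €1,568.89
Total: €4,934.33 + €1,322.10 + €1,806.87 + €1,568.89 = €9,632.19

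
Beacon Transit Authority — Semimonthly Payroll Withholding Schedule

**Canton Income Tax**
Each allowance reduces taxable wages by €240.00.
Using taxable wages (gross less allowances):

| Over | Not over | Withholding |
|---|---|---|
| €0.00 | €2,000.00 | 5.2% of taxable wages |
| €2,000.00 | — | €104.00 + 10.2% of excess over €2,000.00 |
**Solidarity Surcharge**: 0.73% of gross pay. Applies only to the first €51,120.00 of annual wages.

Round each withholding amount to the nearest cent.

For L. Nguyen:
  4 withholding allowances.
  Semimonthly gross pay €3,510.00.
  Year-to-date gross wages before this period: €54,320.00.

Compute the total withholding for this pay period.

Canton Income Tax: taxable = €3,510.00 − 4×€240.00 = €2,550.00
  €104.00 + 10.2% × (€2,550.00 − €2,000.00) = €104.00 + 10.2% × €550.00 = €160.10
Solidarity Surcharge: YTD €54,320.00 ≥ cap €51,120.00 → €0.00
Total: €160.10 + €0.00 = €160.10

€160.10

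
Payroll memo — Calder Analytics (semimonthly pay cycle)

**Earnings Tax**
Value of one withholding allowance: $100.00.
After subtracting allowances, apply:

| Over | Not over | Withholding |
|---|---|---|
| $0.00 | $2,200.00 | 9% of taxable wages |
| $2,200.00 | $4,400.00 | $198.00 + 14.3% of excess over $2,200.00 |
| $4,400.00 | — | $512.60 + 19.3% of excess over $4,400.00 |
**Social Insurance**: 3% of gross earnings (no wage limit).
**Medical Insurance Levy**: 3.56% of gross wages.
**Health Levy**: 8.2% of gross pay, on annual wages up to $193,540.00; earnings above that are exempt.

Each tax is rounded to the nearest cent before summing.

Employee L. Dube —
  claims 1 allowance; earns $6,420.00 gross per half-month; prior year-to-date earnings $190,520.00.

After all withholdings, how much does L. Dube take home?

$4,868.05

Earnings Tax: taxable = $6,420.00 − 1×$100.00 = $6,320.00
  $512.60 + 19.3% × ($6,320.00 − $4,400.00) = $512.60 + 19.3% × $1,920.00 = $883.16
Social Insurance: 3% × $6,420.00 = $192.60
Medical Insurance Levy: 3.56% × $6,420.00 = $228.55
Health Levy: cap $193,540.00 − YTD $190,520.00 = $3,020.00 subject; 8.2% × $3,020.00 = $247.64
Total withheld: $883.16 + $192.60 + $228.55 + $247.64 = $1,551.95
Net pay: $6,420.00 − $1,551.95 = $4,868.05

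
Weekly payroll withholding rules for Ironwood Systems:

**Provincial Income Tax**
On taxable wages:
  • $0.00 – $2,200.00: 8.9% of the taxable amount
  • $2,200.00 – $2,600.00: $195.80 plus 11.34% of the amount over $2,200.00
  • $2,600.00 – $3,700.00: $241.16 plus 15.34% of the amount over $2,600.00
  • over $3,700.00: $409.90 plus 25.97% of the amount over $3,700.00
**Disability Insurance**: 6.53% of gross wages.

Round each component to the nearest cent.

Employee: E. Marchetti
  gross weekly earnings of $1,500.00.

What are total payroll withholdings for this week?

$231.45

Provincial Income Tax: taxable = $1,500.00
  8.9% × $1,500.00 = $133.50
Disability Insurance: 6.53% × $1,500.00 = $97.95
Total: $133.50 + $97.95 = $231.45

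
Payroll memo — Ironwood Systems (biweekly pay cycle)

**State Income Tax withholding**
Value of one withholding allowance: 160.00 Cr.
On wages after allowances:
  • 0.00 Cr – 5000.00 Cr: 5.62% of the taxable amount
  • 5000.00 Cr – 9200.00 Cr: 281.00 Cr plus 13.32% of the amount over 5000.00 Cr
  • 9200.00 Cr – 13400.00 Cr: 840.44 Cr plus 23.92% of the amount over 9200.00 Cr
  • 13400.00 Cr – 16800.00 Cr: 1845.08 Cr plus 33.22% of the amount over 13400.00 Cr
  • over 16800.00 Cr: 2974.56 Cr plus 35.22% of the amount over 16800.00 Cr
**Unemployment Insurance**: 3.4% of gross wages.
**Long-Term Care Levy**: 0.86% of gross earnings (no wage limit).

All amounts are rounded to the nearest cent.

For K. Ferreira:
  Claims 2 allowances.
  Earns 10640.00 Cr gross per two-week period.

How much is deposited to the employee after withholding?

9078.40 Cr

State Income Tax: taxable = 10640.00 Cr − 2×160.00 Cr = 10320.00 Cr
  840.44 Cr + 23.92% × (10320.00 Cr − 9200.00 Cr) = 840.44 Cr + 23.92% × 1120.00 Cr = 1108.34 Cr
Unemployment Insurance: 3.4% × 10640.00 Cr = 361.76 Cr
Long-Term Care Levy: 0.86% × 10640.00 Cr = 91.50 Cr
Total withheld: 1108.34 Cr + 361.76 Cr + 91.50 Cr = 1561.60 Cr
Net pay: 10640.00 Cr − 1561.60 Cr = 9078.40 Cr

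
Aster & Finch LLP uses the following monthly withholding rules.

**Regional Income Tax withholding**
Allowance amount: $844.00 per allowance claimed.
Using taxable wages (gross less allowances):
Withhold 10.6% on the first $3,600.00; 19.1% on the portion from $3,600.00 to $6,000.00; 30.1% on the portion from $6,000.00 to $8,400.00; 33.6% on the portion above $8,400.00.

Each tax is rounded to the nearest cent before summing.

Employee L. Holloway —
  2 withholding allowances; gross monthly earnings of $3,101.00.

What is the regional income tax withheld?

Regional Income Tax: taxable = $3,101.00 − 2×$844.00 = $1,413.00
  10.6% × $1,413.00 = $149.78

$149.78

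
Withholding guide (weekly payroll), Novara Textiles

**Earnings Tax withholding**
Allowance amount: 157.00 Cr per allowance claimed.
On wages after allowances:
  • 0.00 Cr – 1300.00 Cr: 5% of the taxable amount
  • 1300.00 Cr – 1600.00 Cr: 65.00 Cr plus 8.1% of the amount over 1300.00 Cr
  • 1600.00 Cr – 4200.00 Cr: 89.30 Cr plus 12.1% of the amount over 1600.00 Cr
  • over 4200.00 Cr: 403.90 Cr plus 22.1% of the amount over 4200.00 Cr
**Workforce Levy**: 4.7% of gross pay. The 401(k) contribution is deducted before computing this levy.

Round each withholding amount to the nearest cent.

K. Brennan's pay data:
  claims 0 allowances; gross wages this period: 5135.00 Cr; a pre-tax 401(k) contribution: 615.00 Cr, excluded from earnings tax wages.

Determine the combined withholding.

Earnings Tax: taxable = 5135.00 Cr − 615.00 Cr = 4520.00 Cr
  403.90 Cr + 22.1% × (4520.00 Cr − 4200.00 Cr) = 403.90 Cr + 22.1% × 320.00 Cr = 474.62 Cr
Workforce Levy: 4.7% × 4520.00 Cr = 212.44 Cr
Total: 474.62 Cr + 212.44 Cr = 687.06 Cr

687.06 Cr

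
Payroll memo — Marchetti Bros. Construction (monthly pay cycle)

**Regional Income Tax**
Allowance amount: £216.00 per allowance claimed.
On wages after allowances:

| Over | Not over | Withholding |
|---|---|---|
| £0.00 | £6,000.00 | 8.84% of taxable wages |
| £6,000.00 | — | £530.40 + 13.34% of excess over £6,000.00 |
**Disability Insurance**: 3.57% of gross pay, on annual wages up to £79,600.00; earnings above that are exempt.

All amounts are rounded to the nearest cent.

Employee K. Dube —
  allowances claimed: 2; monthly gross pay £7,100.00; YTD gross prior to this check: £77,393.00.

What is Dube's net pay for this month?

£6,401.70

Regional Income Tax: taxable = £7,100.00 − 2×£216.00 = £6,668.00
  £530.40 + 13.34% × (£6,668.00 − £6,000.00) = £530.40 + 13.34% × £668.00 = £619.51
Disability Insurance: cap £79,600.00 − YTD £77,393.00 = £2,207.00 subject; 3.57% × £2,207.00 = £78.79
Total withheld: £619.51 + £78.79 = £698.30
Net pay: £7,100.00 − £698.30 = £6,401.70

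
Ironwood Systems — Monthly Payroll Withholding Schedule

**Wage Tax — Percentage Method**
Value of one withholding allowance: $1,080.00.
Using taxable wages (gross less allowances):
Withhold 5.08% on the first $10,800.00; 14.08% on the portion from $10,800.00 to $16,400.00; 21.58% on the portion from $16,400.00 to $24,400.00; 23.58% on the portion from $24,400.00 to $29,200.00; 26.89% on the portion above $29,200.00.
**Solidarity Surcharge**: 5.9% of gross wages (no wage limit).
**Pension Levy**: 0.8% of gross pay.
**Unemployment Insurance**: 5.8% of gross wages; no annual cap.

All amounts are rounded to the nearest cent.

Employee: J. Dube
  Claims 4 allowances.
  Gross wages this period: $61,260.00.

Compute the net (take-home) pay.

Wage Tax: taxable = $61,260.00 − 4×$1,080.00 = $56,940.00
  $4,195.36 + 26.89% × ($56,940.00 − $29,200.00) = $4,195.36 + 26.89% × $27,740.00 = $11,654.65
Solidarity Surcharge: 5.9% × $61,260.00 = $3,614.34
Pension Levy: 0.8% × $61,260.00 = $490.08
Unemployment Insurance: 5.8% × $61,260.00 = $3,553.08
Total withheld: $11,654.65 + $3,614.34 + $490.08 + $3,553.08 = $19,312.15
Net pay: $61,260.00 − $19,312.15 = $41,947.85

$41,947.85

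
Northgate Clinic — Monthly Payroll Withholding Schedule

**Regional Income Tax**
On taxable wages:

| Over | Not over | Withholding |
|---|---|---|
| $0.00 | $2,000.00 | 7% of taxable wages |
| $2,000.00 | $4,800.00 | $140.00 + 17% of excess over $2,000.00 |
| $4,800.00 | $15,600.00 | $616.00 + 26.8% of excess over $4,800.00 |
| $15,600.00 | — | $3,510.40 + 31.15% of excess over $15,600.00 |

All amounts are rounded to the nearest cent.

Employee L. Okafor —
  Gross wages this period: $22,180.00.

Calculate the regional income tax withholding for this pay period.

$5,560.07

Regional Income Tax: taxable = $22,180.00
  $3,510.40 + 31.15% × ($22,180.00 − $15,600.00) = $3,510.40 + 31.15% × $6,580.00 = $5,560.07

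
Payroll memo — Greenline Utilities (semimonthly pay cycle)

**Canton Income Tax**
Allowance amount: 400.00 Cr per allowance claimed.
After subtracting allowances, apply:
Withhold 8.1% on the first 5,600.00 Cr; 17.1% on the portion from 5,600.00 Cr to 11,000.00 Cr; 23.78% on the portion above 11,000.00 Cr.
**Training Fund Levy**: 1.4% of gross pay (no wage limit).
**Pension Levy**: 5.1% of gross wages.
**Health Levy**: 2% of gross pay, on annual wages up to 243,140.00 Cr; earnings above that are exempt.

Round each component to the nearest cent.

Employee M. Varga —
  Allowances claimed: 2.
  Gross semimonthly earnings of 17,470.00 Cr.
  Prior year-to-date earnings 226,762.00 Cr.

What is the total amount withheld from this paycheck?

4,188.44 Cr

Canton Income Tax: taxable = 17,470.00 Cr − 2×400.00 Cr = 16,670.00 Cr
  1,377.00 Cr + 23.78% × (16,670.00 Cr − 11,000.00 Cr) = 1,377.00 Cr + 23.78% × 5,670.00 Cr = 2,725.33 Cr
Training Fund Levy: 1.4% × 17,470.00 Cr = 244.58 Cr
Pension Levy: 5.1% × 17,470.00 Cr = 890.97 Cr
Health Levy: cap 243,140.00 Cr − YTD 226,762.00 Cr = 16,378.00 Cr subject; 2% × 16,378.00 Cr = 327.56 Cr
Total: 2,725.33 Cr + 244.58 Cr + 890.97 Cr + 327.56 Cr = 4,188.44 Cr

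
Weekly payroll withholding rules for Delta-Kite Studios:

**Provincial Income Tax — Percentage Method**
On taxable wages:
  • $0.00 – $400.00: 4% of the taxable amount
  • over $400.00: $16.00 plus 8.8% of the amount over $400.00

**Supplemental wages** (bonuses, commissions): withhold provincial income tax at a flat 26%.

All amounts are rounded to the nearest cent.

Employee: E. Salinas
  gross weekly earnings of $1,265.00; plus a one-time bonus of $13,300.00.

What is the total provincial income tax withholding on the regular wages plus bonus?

Provincial Income Tax: taxable = $1,265.00
  $16.00 + 8.8% × ($1,265.00 − $400.00) = $16.00 + 8.8% × $865.00 = $92.12
Supplemental (26% flat on bonus): 26% × $13,300.00 = $3,458.00
Total provincial income tax: $92.12 + $3,458.00 = $3,550.12

$3,550.12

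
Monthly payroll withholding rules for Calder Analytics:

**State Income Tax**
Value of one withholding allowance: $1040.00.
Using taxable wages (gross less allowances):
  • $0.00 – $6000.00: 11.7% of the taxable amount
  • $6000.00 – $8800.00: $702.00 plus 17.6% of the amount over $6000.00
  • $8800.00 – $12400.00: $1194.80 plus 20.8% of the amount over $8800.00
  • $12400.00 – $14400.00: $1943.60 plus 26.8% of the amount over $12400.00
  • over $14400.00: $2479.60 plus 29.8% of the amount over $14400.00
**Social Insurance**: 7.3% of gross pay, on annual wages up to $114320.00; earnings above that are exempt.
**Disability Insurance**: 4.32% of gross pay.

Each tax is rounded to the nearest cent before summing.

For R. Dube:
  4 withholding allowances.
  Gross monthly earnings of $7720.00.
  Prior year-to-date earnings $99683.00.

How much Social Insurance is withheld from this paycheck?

Social Insurance: 7.3% × $7720.00 = $563.56

$563.56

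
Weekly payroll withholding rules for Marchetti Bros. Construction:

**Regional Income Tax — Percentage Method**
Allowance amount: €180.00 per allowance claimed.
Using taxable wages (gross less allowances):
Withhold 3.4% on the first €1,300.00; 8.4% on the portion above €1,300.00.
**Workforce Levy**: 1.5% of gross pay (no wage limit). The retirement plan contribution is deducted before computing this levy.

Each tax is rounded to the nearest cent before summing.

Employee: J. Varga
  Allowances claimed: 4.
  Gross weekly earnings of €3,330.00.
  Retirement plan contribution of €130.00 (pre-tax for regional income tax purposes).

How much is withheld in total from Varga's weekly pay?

€191.32

Regional Income Tax: taxable = €3,330.00 − €130.00 − 4×€180.00 = €2,480.00
  €44.20 + 8.4% × (€2,480.00 − €1,300.00) = €44.20 + 8.4% × €1,180.00 = €143.32
Workforce Levy: 1.5% × €3,200.00 = €48.00
Total: €143.32 + €48.00 = €191.32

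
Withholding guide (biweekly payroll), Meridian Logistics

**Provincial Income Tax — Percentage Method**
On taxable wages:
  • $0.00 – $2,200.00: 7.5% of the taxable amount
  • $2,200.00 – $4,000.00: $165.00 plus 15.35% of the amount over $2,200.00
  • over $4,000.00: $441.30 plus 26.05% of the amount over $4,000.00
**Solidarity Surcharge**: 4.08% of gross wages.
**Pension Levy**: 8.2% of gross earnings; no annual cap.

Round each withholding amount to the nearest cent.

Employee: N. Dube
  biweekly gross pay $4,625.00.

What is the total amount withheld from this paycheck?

Provincial Income Tax: taxable = $4,625.00
  $441.30 + 26.05% × ($4,625.00 − $4,000.00) = $441.30 + 26.05% × $625.00 = $604.11
Solidarity Surcharge: 4.08% × $4,625.00 = $188.70
Pension Levy: 8.2% × $4,625.00 = $379.25
Total: $604.11 + $188.70 + $379.25 = $1,172.06

$1,172.06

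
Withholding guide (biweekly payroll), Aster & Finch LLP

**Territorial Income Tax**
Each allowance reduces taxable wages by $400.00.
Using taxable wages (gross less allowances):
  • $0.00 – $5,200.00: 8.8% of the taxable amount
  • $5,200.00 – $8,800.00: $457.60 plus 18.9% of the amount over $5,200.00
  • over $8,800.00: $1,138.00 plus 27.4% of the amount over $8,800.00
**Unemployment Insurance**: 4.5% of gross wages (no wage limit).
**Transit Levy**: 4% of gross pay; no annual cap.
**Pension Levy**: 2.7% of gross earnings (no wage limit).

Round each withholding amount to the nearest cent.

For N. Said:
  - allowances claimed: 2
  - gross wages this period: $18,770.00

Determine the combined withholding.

$5,752.82

Territorial Income Tax: taxable = $18,770.00 − 2×$400.00 = $17,970.00
  $1,138.00 + 27.4% × ($17,970.00 − $8,800.00) = $1,138.00 + 27.4% × $9,170.00 = $3,650.58
Unemployment Insurance: 4.5% × $18,770.00 = $844.65
Transit Levy: 4% × $18,770.00 = $750.80
Pension Levy: 2.7% × $18,770.00 = $506.79
Total: $3,650.58 + $844.65 + $750.80 + $506.79 = $5,752.82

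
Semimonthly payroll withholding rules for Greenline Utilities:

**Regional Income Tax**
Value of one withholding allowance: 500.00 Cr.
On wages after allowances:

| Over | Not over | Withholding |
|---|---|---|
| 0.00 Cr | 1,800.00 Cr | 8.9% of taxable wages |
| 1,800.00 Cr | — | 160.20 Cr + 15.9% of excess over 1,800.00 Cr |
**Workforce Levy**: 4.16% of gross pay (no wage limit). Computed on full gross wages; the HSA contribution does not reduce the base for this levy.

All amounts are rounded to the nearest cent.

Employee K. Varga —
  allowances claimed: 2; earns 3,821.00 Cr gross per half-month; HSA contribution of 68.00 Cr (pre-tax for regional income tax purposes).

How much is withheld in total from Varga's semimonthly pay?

470.68 Cr

Regional Income Tax: taxable = 3,821.00 Cr − 68.00 Cr − 2×500.00 Cr = 2,753.00 Cr
  160.20 Cr + 15.9% × (2,753.00 Cr − 1,800.00 Cr) = 160.20 Cr + 15.9% × 953.00 Cr = 311.73 Cr
Workforce Levy: 4.16% × 3,821.00 Cr = 158.95 Cr
Total: 311.73 Cr + 158.95 Cr = 470.68 Cr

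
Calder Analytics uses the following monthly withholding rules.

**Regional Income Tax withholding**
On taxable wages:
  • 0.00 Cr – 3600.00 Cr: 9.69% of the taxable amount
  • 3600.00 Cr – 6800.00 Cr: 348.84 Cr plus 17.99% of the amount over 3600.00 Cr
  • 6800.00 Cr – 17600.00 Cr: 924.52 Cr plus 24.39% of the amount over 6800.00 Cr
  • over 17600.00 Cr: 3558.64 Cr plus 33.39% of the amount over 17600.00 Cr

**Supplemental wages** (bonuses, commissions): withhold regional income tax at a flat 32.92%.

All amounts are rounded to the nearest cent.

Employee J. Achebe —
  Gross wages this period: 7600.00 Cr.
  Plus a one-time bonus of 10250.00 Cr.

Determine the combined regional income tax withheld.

4493.94 Cr

Regional Income Tax: taxable = 7600.00 Cr
  924.52 Cr + 24.39% × (7600.00 Cr − 6800.00 Cr) = 924.52 Cr + 24.39% × 800.00 Cr = 1119.64 Cr
Supplemental (32.92% flat on bonus): 32.92% × 10250.00 Cr = 3374.30 Cr
Total regional income tax: 1119.64 Cr + 3374.30 Cr = 4493.94 Cr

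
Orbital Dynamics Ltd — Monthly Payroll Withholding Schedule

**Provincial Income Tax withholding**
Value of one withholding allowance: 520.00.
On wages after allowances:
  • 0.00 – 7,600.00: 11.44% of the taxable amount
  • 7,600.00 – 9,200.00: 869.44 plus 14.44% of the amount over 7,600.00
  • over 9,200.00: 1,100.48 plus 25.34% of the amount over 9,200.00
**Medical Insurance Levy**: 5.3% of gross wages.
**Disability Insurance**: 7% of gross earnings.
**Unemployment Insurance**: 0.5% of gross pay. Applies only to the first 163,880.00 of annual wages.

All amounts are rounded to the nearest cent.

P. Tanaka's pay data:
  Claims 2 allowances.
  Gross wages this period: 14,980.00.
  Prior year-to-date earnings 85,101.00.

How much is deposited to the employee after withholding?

Provincial Income Tax: taxable = 14,980.00 − 2×520.00 = 13,940.00
  1,100.48 + 25.34% × (13,940.00 − 9,200.00) = 1,100.48 + 25.34% × 4,740.00 = 2,301.60
Medical Insurance Levy: 5.3% × 14,980.00 = 793.94
Disability Insurance: 7% × 14,980.00 = 1,048.60
Unemployment Insurance: 0.5% × 14,980.00 = 74.90
Total withheld: 2,301.60 + 793.94 + 1,048.60 + 74.90 = 4,219.04
Net pay: 14,980.00 − 4,219.04 = 10,760.96

10,760.96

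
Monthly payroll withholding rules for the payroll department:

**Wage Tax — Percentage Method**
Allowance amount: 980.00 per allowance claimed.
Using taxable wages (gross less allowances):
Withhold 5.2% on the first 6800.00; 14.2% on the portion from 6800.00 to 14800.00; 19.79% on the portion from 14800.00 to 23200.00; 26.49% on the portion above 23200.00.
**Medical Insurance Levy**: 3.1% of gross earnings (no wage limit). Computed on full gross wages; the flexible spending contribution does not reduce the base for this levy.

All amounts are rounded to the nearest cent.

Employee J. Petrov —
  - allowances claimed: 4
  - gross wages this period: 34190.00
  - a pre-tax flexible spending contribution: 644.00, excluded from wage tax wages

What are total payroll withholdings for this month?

Wage Tax: taxable = 34190.00 − 644.00 − 4×980.00 = 29626.00
  3151.96 + 26.49% × (29626.00 − 23200.00) = 3151.96 + 26.49% × 6426.00 = 4854.21
Medical Insurance Levy: 3.1% × 34190.00 = 1059.89
Total: 4854.21 + 1059.89 = 5914.10

5914.10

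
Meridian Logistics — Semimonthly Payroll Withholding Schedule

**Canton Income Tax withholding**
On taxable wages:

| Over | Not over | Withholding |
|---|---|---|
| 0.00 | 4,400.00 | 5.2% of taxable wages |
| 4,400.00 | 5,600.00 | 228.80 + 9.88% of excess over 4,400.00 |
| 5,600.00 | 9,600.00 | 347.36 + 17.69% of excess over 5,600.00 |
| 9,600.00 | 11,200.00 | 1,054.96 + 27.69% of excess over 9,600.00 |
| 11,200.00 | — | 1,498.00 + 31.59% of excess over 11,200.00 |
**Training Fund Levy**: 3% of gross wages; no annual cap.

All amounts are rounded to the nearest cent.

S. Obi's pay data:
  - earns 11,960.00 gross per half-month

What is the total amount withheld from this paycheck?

Canton Income Tax: taxable = 11,960.00
  1,498.00 + 31.59% × (11,960.00 − 11,200.00) = 1,498.00 + 31.59% × 760.00 = 1,738.08
Training Fund Levy: 3% × 11,960.00 = 358.80
Total: 1,738.08 + 358.80 = 2,096.88

2,096.88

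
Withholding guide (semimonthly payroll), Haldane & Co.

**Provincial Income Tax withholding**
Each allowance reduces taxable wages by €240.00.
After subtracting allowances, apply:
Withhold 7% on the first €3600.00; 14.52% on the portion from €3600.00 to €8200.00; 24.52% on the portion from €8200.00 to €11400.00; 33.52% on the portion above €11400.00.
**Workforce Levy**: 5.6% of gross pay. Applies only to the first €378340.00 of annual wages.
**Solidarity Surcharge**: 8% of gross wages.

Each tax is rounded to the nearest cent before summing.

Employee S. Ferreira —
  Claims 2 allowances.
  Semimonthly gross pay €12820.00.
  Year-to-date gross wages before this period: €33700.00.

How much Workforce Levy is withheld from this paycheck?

Workforce Levy: 5.6% × €12820.00 = €717.92

€717.92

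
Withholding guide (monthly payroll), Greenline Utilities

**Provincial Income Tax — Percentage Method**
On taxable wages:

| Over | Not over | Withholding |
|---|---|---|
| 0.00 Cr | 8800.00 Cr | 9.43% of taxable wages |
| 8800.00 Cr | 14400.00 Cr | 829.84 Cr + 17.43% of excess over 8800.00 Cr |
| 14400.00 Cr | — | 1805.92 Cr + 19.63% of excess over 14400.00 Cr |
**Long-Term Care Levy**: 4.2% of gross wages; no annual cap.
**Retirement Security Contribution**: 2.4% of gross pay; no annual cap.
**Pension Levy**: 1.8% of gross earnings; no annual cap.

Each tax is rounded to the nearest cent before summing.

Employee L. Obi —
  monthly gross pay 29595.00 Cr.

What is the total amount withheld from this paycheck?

Provincial Income Tax: taxable = 29595.00 Cr
  1805.92 Cr + 19.63% × (29595.00 Cr − 14400.00 Cr) = 1805.92 Cr + 19.63% × 15195.00 Cr = 4788.70 Cr
Long-Term Care Levy: 4.2% × 29595.00 Cr = 1242.99 Cr
Retirement Security Contribution: 2.4% × 29595.00 Cr = 710.28 Cr
Pension Levy: 1.8% × 29595.00 Cr = 532.71 Cr
Total: 4788.70 Cr + 1242.99 Cr + 710.28 Cr + 532.71 Cr = 7274.68 Cr

7274.68 Cr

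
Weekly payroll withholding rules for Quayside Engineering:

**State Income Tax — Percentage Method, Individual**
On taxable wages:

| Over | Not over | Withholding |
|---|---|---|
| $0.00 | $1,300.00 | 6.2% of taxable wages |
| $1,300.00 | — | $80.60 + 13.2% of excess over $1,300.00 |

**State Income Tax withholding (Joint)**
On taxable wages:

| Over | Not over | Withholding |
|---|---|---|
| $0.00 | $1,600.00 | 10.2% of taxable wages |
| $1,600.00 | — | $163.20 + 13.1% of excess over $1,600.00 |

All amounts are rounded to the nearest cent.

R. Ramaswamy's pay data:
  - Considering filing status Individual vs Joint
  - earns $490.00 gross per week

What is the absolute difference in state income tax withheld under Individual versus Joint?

$19.60

State Income Tax (Individual): taxable = $490.00
  6.2% × $490.00 = $30.38
State Income Tax (Joint): taxable = $490.00
  10.2% × $490.00 = $49.98
Difference: |$30.38 − $49.98| = $19.60 (higher under Joint)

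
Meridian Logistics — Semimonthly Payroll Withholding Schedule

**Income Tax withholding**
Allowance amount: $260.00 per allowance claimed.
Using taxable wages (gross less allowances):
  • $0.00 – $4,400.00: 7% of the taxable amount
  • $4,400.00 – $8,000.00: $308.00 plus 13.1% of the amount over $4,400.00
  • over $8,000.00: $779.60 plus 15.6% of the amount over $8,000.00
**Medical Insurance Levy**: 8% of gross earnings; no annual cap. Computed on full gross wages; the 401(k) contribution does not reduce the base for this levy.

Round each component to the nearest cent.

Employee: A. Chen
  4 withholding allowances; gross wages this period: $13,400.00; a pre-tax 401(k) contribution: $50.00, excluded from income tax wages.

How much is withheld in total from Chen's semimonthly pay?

$2,523.96

Income Tax: taxable = $13,400.00 − $50.00 − 4×$260.00 = $12,310.00
  $779.60 + 15.6% × ($12,310.00 − $8,000.00) = $779.60 + 15.6% × $4,310.00 = $1,451.96
Medical Insurance Levy: 8% × $13,400.00 = $1,072.00
Total: $1,451.96 + $1,072.00 = $2,523.96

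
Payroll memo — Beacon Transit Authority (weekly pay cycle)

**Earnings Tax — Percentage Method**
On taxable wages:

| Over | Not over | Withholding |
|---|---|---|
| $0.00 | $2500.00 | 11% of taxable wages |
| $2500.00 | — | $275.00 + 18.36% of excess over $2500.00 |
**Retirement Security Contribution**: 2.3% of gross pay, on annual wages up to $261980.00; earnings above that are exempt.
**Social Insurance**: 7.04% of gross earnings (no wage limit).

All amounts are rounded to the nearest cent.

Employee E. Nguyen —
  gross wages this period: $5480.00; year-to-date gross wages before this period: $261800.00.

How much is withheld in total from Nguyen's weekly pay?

Earnings Tax: taxable = $5480.00
  $275.00 + 18.36% × ($5480.00 − $2500.00) = $275.00 + 18.36% × $2980.00 = $822.13
Retirement Security Contribution: cap $261980.00 − YTD $261800.00 = $180.00 subject; 2.3% × $180.00 = $4.14
Social Insurance: 7.04% × $5480.00 = $385.79
Total: $822.13 + $4.14 + $385.79 = $1212.06

$1212.06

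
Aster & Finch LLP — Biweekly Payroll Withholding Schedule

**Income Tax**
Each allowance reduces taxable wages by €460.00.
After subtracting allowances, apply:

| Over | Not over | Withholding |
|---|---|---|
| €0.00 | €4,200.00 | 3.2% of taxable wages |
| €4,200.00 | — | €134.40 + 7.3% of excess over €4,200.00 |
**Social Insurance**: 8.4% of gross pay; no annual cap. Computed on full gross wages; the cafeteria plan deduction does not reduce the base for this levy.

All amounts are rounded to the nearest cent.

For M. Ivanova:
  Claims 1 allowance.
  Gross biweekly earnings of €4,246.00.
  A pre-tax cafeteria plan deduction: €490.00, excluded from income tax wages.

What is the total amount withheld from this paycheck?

€462.13

Income Tax: taxable = €4,246.00 − €490.00 − 1×€460.00 = €3,296.00
  3.2% × €3,296.00 = €105.47
Social Insurance: 8.4% × €4,246.00 = €356.66
Total: €105.47 + €356.66 = €462.13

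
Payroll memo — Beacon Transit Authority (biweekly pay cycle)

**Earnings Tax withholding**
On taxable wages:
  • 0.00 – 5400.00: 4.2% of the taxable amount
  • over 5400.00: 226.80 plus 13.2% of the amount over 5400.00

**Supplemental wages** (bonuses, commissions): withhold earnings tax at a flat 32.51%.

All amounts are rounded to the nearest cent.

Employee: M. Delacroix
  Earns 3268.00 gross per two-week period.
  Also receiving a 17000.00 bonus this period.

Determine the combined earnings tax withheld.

5663.96

Earnings Tax: taxable = 3268.00
  4.2% × 3268.00 = 137.26
Supplemental (32.51% flat on bonus): 32.51% × 17000.00 = 5526.70
Total earnings tax: 137.26 + 5526.70 = 5663.96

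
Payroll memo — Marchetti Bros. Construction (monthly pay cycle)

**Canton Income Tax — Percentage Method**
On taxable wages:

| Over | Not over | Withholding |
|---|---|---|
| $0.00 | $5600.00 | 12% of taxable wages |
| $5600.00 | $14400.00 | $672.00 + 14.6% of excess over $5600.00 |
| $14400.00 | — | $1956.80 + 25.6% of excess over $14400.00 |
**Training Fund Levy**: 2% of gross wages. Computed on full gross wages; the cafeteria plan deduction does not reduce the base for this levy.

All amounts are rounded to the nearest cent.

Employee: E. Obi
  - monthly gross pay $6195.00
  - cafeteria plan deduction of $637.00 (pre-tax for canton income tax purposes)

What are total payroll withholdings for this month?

Canton Income Tax: taxable = $6195.00 − $637.00 = $5558.00
  12% × $5558.00 = $666.96
Training Fund Levy: 2% × $6195.00 = $123.90
Total: $666.96 + $123.90 = $790.86

$790.86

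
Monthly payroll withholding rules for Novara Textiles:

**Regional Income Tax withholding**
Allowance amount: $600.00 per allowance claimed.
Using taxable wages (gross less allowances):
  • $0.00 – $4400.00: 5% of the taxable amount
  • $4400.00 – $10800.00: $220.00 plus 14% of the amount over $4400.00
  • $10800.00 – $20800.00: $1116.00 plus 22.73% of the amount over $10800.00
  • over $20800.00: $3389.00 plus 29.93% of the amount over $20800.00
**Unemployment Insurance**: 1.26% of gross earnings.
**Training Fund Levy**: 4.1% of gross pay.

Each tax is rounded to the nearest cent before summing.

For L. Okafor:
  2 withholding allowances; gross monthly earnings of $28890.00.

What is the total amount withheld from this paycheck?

Regional Income Tax: taxable = $28890.00 − 2×$600.00 = $27690.00
  $3389.00 + 29.93% × ($27690.00 − $20800.00) = $3389.00 + 29.93% × $6890.00 = $5451.18
Unemployment Insurance: 1.26% × $28890.00 = $364.01
Training Fund Levy: 4.1% × $28890.00 = $1184.49
Total: $5451.18 + $364.01 + $1184.49 = $6999.68

$6999.68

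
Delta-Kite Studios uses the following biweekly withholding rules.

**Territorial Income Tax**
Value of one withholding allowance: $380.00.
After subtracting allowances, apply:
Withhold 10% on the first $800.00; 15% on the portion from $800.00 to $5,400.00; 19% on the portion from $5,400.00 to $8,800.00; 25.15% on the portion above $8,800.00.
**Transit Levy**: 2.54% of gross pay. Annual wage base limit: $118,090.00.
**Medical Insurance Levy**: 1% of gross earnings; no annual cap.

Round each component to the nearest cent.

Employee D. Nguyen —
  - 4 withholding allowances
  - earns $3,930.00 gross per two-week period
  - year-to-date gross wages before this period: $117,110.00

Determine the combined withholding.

Territorial Income Tax: taxable = $3,930.00 − 4×$380.00 = $2,410.00
  $80.00 + 15% × ($2,410.00 − $800.00) = $80.00 + 15% × $1,610.00 = $321.50
Transit Levy: cap $118,090.00 − YTD $117,110.00 = $980.00 subject; 2.54% × $980.00 = $24.89
Medical Insurance Levy: 1% × $3,930.00 = $39.30
Total: $321.50 + $24.89 + $39.30 = $385.69

$385.69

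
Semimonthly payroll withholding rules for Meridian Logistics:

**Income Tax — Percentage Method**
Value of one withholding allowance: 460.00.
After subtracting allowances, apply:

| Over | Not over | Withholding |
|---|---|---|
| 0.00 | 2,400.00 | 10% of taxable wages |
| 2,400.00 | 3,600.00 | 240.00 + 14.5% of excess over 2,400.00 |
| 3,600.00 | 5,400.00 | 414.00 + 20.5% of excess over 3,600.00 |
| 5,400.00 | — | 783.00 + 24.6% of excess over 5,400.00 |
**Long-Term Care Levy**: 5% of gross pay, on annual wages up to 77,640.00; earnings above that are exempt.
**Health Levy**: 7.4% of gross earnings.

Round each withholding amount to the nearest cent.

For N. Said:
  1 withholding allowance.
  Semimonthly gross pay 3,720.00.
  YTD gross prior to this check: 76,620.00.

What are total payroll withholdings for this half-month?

Income Tax: taxable = 3,720.00 − 1×460.00 = 3,260.00
  240.00 + 14.5% × (3,260.00 − 2,400.00) = 240.00 + 14.5% × 860.00 = 364.70
Long-Term Care Levy: cap 77,640.00 − YTD 76,620.00 = 1,020.00 subject; 5% × 1,020.00 = 51.00
Health Levy: 7.4% × 3,720.00 = 275.28
Total: 364.70 + 51.00 + 275.28 = 690.98

690.98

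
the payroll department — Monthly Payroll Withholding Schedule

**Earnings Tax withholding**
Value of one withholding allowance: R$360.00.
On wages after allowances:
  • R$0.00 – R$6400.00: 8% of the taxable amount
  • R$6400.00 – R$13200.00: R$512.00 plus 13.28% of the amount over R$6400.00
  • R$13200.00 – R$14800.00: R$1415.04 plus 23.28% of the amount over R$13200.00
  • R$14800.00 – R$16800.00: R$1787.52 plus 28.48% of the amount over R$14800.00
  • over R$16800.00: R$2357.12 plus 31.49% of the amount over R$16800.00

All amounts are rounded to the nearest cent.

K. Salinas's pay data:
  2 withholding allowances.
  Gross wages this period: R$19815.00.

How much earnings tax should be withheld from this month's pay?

Earnings Tax: taxable = R$19815.00 − 2×R$360.00 = R$19095.00
  R$2357.12 + 31.49% × (R$19095.00 − R$16800.00) = R$2357.12 + 31.49% × R$2295.00 = R$3079.82

R$3079.82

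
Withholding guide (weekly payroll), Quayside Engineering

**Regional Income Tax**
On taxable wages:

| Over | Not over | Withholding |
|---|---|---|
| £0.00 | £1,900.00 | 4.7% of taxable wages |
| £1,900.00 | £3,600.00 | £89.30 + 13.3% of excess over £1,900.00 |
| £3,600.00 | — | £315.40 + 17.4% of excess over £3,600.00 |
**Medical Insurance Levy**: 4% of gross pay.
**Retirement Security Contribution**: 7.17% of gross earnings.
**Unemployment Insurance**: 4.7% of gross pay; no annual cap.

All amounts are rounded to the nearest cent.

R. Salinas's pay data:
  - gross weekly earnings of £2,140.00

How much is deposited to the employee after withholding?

Regional Income Tax: taxable = £2,140.00
  £89.30 + 13.3% × (£2,140.00 − £1,900.00) = £89.30 + 13.3% × £240.00 = £121.22
Medical Insurance Levy: 4% × £2,140.00 = £85.60
Retirement Security Contribution: 7.17% × £2,140.00 = £153.44
Unemployment Insurance: 4.7% × £2,140.00 = £100.58
Total withheld: £121.22 + £85.60 + £153.44 + £100.58 = £460.84
Net pay: £2,140.00 − £460.84 = £1,679.16

£1,679.16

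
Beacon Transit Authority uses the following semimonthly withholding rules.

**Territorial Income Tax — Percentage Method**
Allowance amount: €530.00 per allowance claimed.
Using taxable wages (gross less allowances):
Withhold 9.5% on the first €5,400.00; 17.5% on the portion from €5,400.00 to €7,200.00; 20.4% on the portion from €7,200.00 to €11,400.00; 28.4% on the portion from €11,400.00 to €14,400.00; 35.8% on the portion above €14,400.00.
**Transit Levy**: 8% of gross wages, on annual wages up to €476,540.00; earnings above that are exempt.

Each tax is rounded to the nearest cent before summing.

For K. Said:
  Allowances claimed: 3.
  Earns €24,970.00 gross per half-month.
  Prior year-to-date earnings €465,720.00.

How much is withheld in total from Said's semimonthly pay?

Territorial Income Tax: taxable = €24,970.00 − 3×€530.00 = €23,380.00
  €2,536.80 + 35.8% × (€23,380.00 − €14,400.00) = €2,536.80 + 35.8% × €8,980.00 = €5,751.64
Transit Levy: cap €476,540.00 − YTD €465,720.00 = €10,820.00 subject; 8% × €10,820.00 = €865.60
Total: €5,751.64 + €865.60 = €6,617.24

€6,617.24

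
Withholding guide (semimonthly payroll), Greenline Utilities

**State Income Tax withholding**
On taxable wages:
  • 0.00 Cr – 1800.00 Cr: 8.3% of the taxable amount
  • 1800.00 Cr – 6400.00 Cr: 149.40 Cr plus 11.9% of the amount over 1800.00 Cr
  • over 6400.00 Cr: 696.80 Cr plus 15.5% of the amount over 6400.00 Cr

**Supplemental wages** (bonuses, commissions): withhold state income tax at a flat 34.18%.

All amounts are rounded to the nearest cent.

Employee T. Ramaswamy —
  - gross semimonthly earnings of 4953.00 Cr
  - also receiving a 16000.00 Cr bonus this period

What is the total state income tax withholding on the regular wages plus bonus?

State Income Tax: taxable = 4953.00 Cr
  149.40 Cr + 11.9% × (4953.00 Cr − 1800.00 Cr) = 149.40 Cr + 11.9% × 3153.00 Cr = 524.61 Cr
Supplemental (34.18% flat on bonus): 34.18% × 16000.00 Cr = 5468.80 Cr
Total state income tax: 524.61 Cr + 5468.80 Cr = 5993.41 Cr

5993.41 Cr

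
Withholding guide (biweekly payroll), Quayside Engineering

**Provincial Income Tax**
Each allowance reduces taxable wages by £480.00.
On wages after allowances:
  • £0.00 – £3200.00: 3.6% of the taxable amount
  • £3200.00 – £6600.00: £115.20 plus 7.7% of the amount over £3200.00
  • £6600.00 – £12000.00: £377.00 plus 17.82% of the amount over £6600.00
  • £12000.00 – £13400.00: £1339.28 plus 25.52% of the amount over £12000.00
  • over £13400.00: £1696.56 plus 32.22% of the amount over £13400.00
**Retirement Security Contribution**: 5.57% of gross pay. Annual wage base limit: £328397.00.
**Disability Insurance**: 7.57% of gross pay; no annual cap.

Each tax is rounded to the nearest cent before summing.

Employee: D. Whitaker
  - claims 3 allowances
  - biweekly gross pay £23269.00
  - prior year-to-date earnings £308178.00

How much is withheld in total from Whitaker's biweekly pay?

£7300.04

Provincial Income Tax: taxable = £23269.00 − 3×£480.00 = £21829.00
  £1696.56 + 32.22% × (£21829.00 − £13400.00) = £1696.56 + 32.22% × £8429.00 = £4412.38
Retirement Security Contribution: cap £328397.00 − YTD £308178.00 = £20219.00 subject; 5.57% × £20219.00 = £1126.20
Disability Insurance: 7.57% × £23269.00 = £1761.46
Total: £4412.38 + £1126.20 + £1761.46 = £7300.04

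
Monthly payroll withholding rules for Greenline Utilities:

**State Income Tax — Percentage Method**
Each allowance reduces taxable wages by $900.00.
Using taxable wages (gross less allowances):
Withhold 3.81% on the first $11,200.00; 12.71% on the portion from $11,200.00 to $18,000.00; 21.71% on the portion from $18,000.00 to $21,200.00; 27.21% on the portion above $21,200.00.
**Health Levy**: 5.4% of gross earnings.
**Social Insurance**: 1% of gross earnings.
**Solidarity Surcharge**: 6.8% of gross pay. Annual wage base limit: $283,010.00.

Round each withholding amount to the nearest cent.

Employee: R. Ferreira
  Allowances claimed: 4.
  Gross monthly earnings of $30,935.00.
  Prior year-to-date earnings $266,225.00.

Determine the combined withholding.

$6,776.27

State Income Tax: taxable = $30,935.00 − 4×$900.00 = $27,335.00
  $1,985.72 + 27.21% × ($27,335.00 − $21,200.00) = $1,985.72 + 27.21% × $6,135.00 = $3,655.05
Health Levy: 5.4% × $30,935.00 = $1,670.49
Social Insurance: 1% × $30,935.00 = $309.35
Solidarity Surcharge: cap $283,010.00 − YTD $266,225.00 = $16,785.00 subject; 6.8% × $16,785.00 = $1,141.38
Total: $3,655.05 + $1,670.49 + $309.35 + $1,141.38 = $6,776.27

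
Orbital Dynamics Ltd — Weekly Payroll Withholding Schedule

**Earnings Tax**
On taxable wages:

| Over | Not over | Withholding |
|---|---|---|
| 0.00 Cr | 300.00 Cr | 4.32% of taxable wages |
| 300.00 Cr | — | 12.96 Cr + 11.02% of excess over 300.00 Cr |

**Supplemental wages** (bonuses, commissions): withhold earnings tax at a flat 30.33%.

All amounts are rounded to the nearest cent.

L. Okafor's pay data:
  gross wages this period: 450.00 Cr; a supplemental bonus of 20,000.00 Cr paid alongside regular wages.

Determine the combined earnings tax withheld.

6,095.49 Cr

Earnings Tax: taxable = 450.00 Cr
  12.96 Cr + 11.02% × (450.00 Cr − 300.00 Cr) = 12.96 Cr + 11.02% × 150.00 Cr = 29.49 Cr
Supplemental (30.33% flat on bonus): 30.33% × 20,000.00 Cr = 6,066.00 Cr
Total earnings tax: 29.49 Cr + 6,066.00 Cr = 6,095.49 Cr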